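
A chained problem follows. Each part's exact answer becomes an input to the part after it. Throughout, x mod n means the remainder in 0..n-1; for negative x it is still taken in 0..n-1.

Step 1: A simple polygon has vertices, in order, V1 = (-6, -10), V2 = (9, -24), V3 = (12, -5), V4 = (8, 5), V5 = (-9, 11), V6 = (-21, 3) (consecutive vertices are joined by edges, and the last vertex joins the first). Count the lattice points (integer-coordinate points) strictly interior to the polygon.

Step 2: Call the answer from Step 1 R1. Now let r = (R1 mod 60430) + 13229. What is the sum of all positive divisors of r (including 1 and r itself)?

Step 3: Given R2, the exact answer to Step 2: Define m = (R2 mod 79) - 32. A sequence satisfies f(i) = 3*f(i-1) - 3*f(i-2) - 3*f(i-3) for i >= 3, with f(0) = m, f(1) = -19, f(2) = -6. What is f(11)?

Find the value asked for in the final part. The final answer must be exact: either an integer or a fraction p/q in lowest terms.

Step 1: cross terms: (-6*-24 - 9*-10)=234, (9*-5 - 12*-24)=243, (12*5 - 8*-5)=100, (8*11 - -9*5)=133, (-9*3 - -21*11)=204, (-21*-10 - -6*3)=228; twice the area = |1142| = 1142; area = 571; boundary points = 1 + 1 + 2 + 1 + 4 + 1 = 10; strictly interior points = area - boundary/2 + 1 = 567; answer 567
Step 2: R1 = 567; r = 13796; 13796 = 2^2 * 3449; sigma = (1 + 2 + 4) * (1 + 3449) = 7 * 3450 = 24150; answer 24150
Step 3: R2 = 24150; m = 23; f(3) = 3*(-6) - 3*(-19) - 3*(23) = -30; iterating: f(3)=-30, f(4)=-15, f(5)=63, f(6)=324, f(7)=828, f(8)=1323, f(9)=513, f(10)=-4914, f(11)=-20250; answer -20250

-20250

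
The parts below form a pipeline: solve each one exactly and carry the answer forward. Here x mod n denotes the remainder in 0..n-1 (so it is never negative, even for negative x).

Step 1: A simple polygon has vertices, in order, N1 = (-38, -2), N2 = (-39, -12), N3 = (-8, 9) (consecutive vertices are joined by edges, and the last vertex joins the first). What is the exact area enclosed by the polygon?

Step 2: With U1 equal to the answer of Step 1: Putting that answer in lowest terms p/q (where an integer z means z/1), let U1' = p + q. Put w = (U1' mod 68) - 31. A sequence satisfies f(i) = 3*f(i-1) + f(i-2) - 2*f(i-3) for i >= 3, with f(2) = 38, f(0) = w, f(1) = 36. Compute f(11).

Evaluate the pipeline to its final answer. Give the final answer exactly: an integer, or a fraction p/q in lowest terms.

Step 1: cross terms: (-38*-12 - -39*-2)=378, (-39*9 - -8*-12)=-447, (-8*-2 - -38*9)=358; twice the area = |289| = 289; area = 289/2; answer 289/2
Step 2: U1 = 289/2; threaded value p + q = 291; w = -12; f(3) = 3*(38) + 1*(36) - 2*(-12) = 174; iterating: f(3)=174, f(4)=488, f(5)=1562, f(6)=4826, f(7)=15064, f(8)=46894, f(9)=146094, f(10)=455048, f(11)=1417450; answer 1417450

1417450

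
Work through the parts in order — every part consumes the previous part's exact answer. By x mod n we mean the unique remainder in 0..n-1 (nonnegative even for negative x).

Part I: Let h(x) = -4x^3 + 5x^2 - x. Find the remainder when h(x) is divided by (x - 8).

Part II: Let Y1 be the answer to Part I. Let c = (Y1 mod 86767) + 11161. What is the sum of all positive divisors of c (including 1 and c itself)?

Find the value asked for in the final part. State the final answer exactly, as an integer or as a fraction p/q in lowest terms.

Part I: remainder = value at the root: -4*(8)^3 + 5*(8)^2 - 1*(8)^1 = (-2048) + (320) + (-8) = -1736; answer -1736
Part II: Y1 = -1736; c = 96192; 96192 = 2^6 * 3^2 * 167; sigma = (1 + 2 + 4 + 8 + 16 + 32 + 64) * (1 + 3 + 9) * (1 + 167) = 127 * 13 * 168 = 277368; answer 277368

277368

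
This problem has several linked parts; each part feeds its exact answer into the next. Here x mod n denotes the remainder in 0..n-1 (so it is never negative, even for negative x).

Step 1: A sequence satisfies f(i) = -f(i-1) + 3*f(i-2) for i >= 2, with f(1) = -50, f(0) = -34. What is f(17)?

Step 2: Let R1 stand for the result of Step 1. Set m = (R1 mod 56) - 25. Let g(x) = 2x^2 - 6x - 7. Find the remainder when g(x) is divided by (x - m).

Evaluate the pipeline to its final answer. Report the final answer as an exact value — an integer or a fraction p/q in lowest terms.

Step 1: f(2) = -1*(-50) + 3*(-34) = -52; iterating: f(2)=-52, f(3)=-98, f(4)=-58, f(5)=-236, f(6)=62, f(7)=-770, f(8)=956, f(9)=-3266, f(10)=6134, f(11)=-15932, f(12)=34334, f(13)=-82130, f(14)=185132, f(15)=-431522, f(16)=986918, f(17)=-2281484; answer -2281484
Step 2: R1 = -2281484; m = -13; remainder = value at the root: 2*(-13)^2 - 6*(-13)^1 - 7 = (338) + (78) + (-7) = 409; answer 409

409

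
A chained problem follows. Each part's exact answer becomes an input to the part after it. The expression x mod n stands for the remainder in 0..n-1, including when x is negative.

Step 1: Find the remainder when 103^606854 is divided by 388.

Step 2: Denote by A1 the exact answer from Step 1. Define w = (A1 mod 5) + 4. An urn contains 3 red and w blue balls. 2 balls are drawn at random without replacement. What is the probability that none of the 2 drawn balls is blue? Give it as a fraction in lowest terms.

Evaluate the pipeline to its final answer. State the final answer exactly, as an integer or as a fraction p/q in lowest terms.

1/15

Step 1: squarings mod 388: 103^1=103, 103^2=133, 103^4=229, 103^8=61, 103^16=229, 103^32=61, 103^64=229, 103^128=61, 103^256=229, 103^512=61, 103^1024=229, 103^2048=61, 103^4096=229, 103^8192=61, 103^16384=229, 103^32768=61, 103^65536=229, 103^131072=61, 103^262144=229, 103^524288=61; 103^606854 = 103^2 * 103^4 * 103^128 * 103^512 * 103^16384 * 103^65536 * 103^524288 = 133 (mod 388); answer 133
Step 2: A1 = 133; w = 7; total draws C(10,2) = 45; favorable C(3,2) = 3; P = 1/15; answer 1/15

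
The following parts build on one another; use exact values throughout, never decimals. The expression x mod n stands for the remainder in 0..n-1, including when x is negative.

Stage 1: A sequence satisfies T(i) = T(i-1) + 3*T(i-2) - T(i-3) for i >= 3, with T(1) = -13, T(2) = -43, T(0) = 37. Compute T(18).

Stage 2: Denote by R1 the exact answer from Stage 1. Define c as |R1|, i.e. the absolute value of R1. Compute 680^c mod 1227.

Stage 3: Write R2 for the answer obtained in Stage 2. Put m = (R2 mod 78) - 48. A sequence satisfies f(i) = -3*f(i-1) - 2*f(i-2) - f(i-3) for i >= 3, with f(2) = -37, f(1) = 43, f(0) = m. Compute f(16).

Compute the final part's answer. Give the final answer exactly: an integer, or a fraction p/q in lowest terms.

-110933

Stage 1: T(3) = 1*(-43) + 3*(-13) - 1*(37) = -119; iterating: T(3)=-119, T(4)=-235, T(5)=-549, T(6)=-1135, T(7)=-2547, T(8)=-5403, T(9)=-11909, T(10)=-25571, T(11)=-55895, T(12)=-120699, T(13)=-262813, T(14)=-569015, T(15)=-1236755, T(16)=-2680987, T(17)=-5822237, T(18)=-12628443; answer -12628443
Stage 2: R1 = -12628443; c = 12628443; squarings mod 1227: 680^1=680, 680^2=1048, 680^4=139, 680^8=916, 680^16=1015, 680^32=772, 680^64=889, 680^128=133, 680^256=511, 680^512=997, 680^1024=139, 680^2048=916, 680^4096=1015, 680^8192=772, 680^16384=889, 680^32768=133, 680^65536=511, 680^131072=997, 680^262144=139, 680^524288=916, 680^1048576=1015, 680^2097152=772, 680^4194304=889, 680^8388608=133; 680^12628443 = 680^1 * 680^2 * 680^8 * 680^16 * 680^64 * 680^128 * 680^256 * 680^4096 * 680^8192 * 680^32768 * 680^4194304 * 680^8388608 = 767 (mod 1227); answer 767
Stage 3: R2 = 767; m = 17; f(3) = -3*(-37) - 2*(43) - 1*(17) = 8; iterating: f(3)=8, f(4)=7, f(5)=0, f(6)=-22, f(7)=59, f(8)=-133, f(9)=303, f(10)=-702, f(11)=1633, f(12)=-3798, f(13)=8830, f(14)=-20527, f(15)=47719, f(16)=-110933; answer -110933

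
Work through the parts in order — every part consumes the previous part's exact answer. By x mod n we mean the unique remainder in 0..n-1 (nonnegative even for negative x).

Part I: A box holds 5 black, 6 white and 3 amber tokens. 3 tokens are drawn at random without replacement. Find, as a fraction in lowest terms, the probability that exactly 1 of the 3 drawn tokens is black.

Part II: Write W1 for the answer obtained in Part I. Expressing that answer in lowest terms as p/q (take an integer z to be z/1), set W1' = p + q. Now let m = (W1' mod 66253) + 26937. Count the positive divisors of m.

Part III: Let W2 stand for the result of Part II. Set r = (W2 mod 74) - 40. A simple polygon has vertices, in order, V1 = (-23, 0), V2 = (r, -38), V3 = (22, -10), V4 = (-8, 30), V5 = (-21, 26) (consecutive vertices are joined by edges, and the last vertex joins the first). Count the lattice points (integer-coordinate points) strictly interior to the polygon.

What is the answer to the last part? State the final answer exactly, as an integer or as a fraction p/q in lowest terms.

1837

Part I: total draws C(14,3) = 364; favorable C(5,1)*C(9,2) = 180; P = 45/91; answer 45/91
Part II: W1 = 45/91; threaded value p + q = 136; m = 27073; 27073 is prime, so its only divisors are 1 and 27073; count = 2; answer 2
Part III: W2 = 2; r = -38; cross terms: (-23*-38 - -38*0)=874, (-38*-10 - 22*-38)=1216, (22*30 - -8*-10)=580, (-8*26 - -21*30)=422, (-21*0 - -23*26)=598; twice the area = |3690| = 3690; area = 1845; boundary points = 1 + 4 + 10 + 1 + 2 = 18; strictly interior points = area - boundary/2 + 1 = 1837; answer 1837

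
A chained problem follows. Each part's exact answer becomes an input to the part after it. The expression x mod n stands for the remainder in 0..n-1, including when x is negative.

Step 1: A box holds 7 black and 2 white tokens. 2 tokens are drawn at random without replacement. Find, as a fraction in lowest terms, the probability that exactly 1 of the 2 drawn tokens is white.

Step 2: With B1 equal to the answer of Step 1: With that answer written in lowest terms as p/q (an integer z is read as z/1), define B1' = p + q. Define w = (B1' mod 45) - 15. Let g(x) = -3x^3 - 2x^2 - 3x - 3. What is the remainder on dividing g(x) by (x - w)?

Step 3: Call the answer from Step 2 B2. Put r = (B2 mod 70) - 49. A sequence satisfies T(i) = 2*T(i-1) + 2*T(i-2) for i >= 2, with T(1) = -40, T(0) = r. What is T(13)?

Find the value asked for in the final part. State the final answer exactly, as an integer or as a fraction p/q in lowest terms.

-4656640

Step 1: total draws C(9,2) = 36; favorable C(2,1)*C(7,1) = 14; P = 7/18; answer 7/18
Step 2: B1 = 7/18; threaded value p + q = 25; w = 10; remainder = value at the root: -3*(10)^3 - 2*(10)^2 - 3*(10)^1 - 3 = (-3000) + (-200) + (-30) + (-3) = -3233; answer -3233
Step 3: B2 = -3233; r = 8; T(2) = 2*(-40) + 2*(8) = -64; iterating: T(2)=-64, T(3)=-208, T(4)=-544, T(5)=-1504, T(6)=-4096, T(7)=-11200, T(8)=-30592, T(9)=-83584, T(10)=-228352, T(11)=-623872, T(12)=-1704448, T(13)=-4656640; answer -4656640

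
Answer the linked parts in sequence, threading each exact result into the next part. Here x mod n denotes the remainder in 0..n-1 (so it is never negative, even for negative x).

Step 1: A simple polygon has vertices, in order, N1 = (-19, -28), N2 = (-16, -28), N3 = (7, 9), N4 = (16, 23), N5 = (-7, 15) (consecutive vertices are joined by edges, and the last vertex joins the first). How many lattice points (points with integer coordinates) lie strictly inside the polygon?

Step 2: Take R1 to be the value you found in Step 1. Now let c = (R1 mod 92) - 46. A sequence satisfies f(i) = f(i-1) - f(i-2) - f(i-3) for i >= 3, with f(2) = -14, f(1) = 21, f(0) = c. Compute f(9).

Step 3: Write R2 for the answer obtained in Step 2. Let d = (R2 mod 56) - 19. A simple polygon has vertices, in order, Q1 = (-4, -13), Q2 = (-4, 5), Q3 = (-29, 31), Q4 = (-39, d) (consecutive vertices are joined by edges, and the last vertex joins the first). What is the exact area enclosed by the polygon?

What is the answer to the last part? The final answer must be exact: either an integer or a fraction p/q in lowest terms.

Step 1: cross terms: (-19*-28 - -16*-28)=84, (-16*9 - 7*-28)=52, (7*23 - 16*9)=17, (16*15 - -7*23)=401, (-7*-28 - -19*15)=481; twice the area = |1035| = 1035; area = 1035/2; boundary points = 3 + 1 + 1 + 1 + 1 = 7; strictly interior points = area - boundary/2 + 1 = 515; answer 515
Step 2: R1 = 515; c = 9; f(3) = 1*(-14) - 1*(21) - 1*(9) = -44; iterating: f(3)=-44, f(4)=-51, f(5)=7, f(6)=102, f(7)=146, f(8)=37, f(9)=-211; answer -211
Step 3: R2 = -211; d = -6; cross terms: (-4*5 - -4*-13)=-72, (-4*31 - -29*5)=21, (-29*-6 - -39*31)=1383, (-39*-13 - -4*-6)=483; twice the area = |1815| = 1815; area = 1815/2; answer 1815/2

1815/2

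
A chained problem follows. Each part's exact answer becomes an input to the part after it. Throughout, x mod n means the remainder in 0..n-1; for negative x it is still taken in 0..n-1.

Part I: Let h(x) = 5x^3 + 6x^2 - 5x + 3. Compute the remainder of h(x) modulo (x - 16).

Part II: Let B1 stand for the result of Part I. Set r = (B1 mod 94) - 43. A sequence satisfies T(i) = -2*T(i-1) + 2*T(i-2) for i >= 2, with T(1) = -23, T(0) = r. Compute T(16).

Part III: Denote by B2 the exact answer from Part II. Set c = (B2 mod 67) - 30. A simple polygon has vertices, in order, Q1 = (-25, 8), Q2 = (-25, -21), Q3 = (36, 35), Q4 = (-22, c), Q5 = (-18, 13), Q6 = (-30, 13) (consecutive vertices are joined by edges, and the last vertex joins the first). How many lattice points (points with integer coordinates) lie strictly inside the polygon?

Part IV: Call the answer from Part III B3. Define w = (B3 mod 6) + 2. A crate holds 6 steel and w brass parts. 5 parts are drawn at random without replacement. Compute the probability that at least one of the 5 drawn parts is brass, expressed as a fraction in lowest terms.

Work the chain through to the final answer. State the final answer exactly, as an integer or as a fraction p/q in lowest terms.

Part I: remainder = value at the root: 5*(16)^3 + 6*(16)^2 - 5*(16)^1 + 3 = (20480) + (1536) + (-80) + (3) = 21939; answer 21939
Part II: B1 = 21939; r = -6; T(2) = -2*(-23) + 2*(-6) = 34; iterating: T(2)=34, T(3)=-114, T(4)=296, T(5)=-820, T(6)=2232, T(7)=-6104, T(8)=16672, T(9)=-45552, T(10)=124448, T(11)=-340000, T(12)=928896, T(13)=-2537792, T(14)=6933376, T(15)=-18942336, T(16)=51751424; answer 51751424
Part III: B2 = 51751424; c = -9; cross terms: (-25*-21 - -25*8)=725, (-25*35 - 36*-21)=-119, (36*-9 - -22*35)=446, (-22*13 - -18*-9)=-448, (-18*13 - -30*13)=156, (-30*8 - -25*13)=85; twice the area = |845| = 845; area = 845/2; boundary points = 29 + 1 + 2 + 2 + 12 + 5 = 51; strictly interior points = area - boundary/2 + 1 = 398; answer 398
Part IV: B3 = 398; w = 4; total draws C(10,5) = 252; complement C(6,5) = 6; favorable 252 - 6 = 246; P = 41/42; answer 41/42

41/42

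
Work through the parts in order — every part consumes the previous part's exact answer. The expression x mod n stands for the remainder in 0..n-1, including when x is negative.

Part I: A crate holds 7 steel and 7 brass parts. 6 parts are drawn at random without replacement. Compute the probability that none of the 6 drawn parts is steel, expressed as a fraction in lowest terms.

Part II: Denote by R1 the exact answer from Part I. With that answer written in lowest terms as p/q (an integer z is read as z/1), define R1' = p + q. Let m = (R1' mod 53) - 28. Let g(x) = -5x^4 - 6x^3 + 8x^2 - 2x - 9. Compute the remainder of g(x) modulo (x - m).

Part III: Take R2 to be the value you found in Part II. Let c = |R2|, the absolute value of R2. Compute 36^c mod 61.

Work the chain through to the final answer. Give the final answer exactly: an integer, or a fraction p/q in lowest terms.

14

Part I: total draws C(14,6) = 3003; favorable C(7,6) = 7; P = 1/429; answer 1/429
Part II: R1 = 1/429; threaded value p + q = 430; m = -22; remainder = value at the root: -5*(-22)^4 - 6*(-22)^3 + 8*(-22)^2 - 2*(-22)^1 - 9 = (-1171280) + (63888) + (3872) + (44) + (-9) = -1103485; answer -1103485
Part III: R2 = -1103485; c = 1103485; squarings mod 61: 36^1=36, 36^2=15, 36^4=42, 36^8=56, 36^16=25, 36^32=15, 36^64=42, 36^128=56, 36^256=25, 36^512=15, 36^1024=42, 36^2048=56, 36^4096=25, 36^8192=15, 36^16384=42, 36^32768=56, 36^65536=25, 36^131072=15, 36^262144=42, 36^524288=56, 36^1048576=25; 36^1103485 = 36^1 * 36^4 * 36^8 * 36^16 * 36^32 * 36^64 * 36^512 * 36^1024 * 36^4096 * 36^16384 * 36^32768 * 36^1048576 = 14 (mod 61); answer 14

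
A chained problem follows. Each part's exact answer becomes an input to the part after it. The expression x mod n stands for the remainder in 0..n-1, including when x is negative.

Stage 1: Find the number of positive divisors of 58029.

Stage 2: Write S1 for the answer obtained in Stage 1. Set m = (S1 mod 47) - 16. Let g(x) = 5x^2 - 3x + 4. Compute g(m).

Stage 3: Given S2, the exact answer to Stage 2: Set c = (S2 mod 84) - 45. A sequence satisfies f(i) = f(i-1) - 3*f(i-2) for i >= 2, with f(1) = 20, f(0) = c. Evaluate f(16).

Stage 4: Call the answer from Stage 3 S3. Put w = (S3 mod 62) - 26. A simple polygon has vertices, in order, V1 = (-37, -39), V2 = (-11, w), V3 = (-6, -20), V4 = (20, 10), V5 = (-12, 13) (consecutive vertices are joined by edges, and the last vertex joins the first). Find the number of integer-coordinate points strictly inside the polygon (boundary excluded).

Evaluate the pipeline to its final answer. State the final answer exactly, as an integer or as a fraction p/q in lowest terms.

852

Stage 1: 58029 = 3 * 23 * 29^2; number of divisors = (1+1) * (1+1) * (2+1) = 12; answer 12
Stage 2: S1 = 12; m = -4; 5*(-4)^2 - 3*(-4)^1 + 4 = (80) + (12) + (4) = 96; answer 96
Stage 3: S2 = 96; c = -33; f(2) = 1*(20) - 3*(-33) = 119; iterating: f(2)=119, f(3)=59, f(4)=-298, f(5)=-475, f(6)=419, f(7)=1844, f(8)=587, f(9)=-4945, f(10)=-6706, f(11)=8129, f(12)=28247, f(13)=3860, f(14)=-80881, f(15)=-92461, f(16)=150182; answer 150182
Stage 4: S3 = 150182; w = -8; cross terms: (-37*-8 - -11*-39)=-133, (-11*-20 - -6*-8)=172, (-6*10 - 20*-20)=340, (20*13 - -12*10)=380, (-12*-39 - -37*13)=949; twice the area = |1708| = 1708; area = 854; boundary points = 1 + 1 + 2 + 1 + 1 = 6; strictly interior points = area - boundary/2 + 1 = 852; answer 852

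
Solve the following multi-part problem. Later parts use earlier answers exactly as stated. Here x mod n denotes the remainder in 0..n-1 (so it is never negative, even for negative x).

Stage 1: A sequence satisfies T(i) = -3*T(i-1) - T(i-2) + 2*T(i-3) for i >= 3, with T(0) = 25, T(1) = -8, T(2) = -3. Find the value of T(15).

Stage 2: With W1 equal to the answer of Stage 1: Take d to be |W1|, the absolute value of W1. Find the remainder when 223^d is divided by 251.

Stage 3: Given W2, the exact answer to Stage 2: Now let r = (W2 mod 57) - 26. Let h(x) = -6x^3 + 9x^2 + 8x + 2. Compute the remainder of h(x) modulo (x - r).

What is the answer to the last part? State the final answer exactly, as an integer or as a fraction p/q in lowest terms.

Stage 1: T(3) = -3*(-3) - 1*(-8) + 2*(25) = 67; iterating: T(3)=67, T(4)=-214, T(5)=569, T(6)=-1359, T(7)=3080, T(8)=-6743, T(9)=14431, T(10)=-30390, T(11)=63253, T(12)=-130507, T(13)=267488, T(14)=-545451, T(15)=1107851; answer 1107851
Stage 2: W1 = 1107851; d = 1107851; squarings mod 251: 223^1=223, 223^2=31, 223^4=208, 223^8=92, 223^16=181, 223^32=131, 223^64=93, 223^128=115, 223^256=173, 223^512=60, 223^1024=86, 223^2048=117, 223^4096=135, 223^8192=153, 223^16384=66, 223^32768=89, 223^65536=140, 223^131072=22, 223^262144=233, 223^524288=73, 223^1048576=58; 223^1107851 = 223^1 * 223^2 * 223^8 * 223^128 * 223^256 * 223^512 * 223^1024 * 223^8192 * 223^16384 * 223^32768 * 223^1048576 = 143 (mod 251); answer 143
Stage 3: W2 = 143; r = 3; remainder = value at the root: -6*(3)^3 + 9*(3)^2 + 8*(3)^1 + 2 = (-162) + (81) + (24) + (2) = -55; answer -55

-55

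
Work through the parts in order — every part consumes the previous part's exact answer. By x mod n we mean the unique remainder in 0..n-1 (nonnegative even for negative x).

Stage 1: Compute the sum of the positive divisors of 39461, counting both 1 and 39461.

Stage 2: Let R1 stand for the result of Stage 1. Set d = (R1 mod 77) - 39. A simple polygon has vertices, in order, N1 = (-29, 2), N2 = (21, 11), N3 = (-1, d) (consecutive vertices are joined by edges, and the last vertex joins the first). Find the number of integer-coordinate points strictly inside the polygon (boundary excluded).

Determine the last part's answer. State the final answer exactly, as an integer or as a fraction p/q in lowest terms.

Stage 1: 39461 is prime, so its only divisors are 1 and 39461; sigma = 1 + 39461 = 39462; answer 39462
Stage 2: R1 = 39462; d = -1; cross terms: (-29*11 - 21*2)=-361, (21*-1 - -1*11)=-10, (-1*2 - -29*-1)=-31; twice the area = |-402| = 402; area = 201; boundary points = 1 + 2 + 1 = 4; strictly interior points = area - boundary/2 + 1 = 200; answer 200

200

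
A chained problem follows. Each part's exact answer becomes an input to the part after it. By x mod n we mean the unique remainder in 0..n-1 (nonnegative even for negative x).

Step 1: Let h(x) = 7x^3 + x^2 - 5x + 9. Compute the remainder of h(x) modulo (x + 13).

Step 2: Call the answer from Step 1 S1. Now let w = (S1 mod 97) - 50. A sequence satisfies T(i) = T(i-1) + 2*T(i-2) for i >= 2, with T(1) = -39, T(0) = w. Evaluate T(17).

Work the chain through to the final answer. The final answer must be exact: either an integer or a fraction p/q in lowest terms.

Step 1: remainder = value at the root: 7*(-13)^3 + 1*(-13)^2 - 5*(-13)^1 + 9 = (-15379) + (169) + (65) + (9) = -15136; answer -15136
Step 2: S1 = -15136; w = 43; T(2) = 1*(-39) + 2*(43) = 47; iterating: T(2)=47, T(3)=-31, T(4)=63, T(5)=1, T(6)=127, T(7)=129, T(8)=383, T(9)=641, T(10)=1407, T(11)=2689, T(12)=5503, T(13)=10881, T(14)=21887, T(15)=43649, T(16)=87423, T(17)=174721; answer 174721

174721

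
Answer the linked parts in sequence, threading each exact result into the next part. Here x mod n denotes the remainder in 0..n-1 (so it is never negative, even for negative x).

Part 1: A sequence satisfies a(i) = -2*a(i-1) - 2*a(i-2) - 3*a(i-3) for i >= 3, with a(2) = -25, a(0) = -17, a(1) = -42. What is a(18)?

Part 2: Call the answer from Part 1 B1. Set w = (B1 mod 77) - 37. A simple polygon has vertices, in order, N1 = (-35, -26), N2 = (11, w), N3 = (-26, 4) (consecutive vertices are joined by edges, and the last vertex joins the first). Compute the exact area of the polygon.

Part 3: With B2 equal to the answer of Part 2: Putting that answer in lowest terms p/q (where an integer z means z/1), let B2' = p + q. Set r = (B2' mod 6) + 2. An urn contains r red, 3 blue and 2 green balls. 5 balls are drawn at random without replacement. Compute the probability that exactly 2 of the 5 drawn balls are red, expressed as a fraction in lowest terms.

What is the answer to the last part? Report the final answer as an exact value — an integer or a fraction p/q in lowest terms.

Part 1: a(3) = -2*(-25) - 2*(-42) - 3*(-17) = 185; iterating: a(3)=185, a(4)=-194, a(5)=93, a(6)=-353, a(7)=1102, a(8)=-1777, a(9)=2409, a(10)=-4570, a(11)=9653, a(12)=-17393, a(13)=29190, a(14)=-52553, a(15)=98905, a(16)=-180274, a(17)=320397, a(18)=-576961; answer -576961
Part 2: B1 = -576961; w = -37; cross terms: (-35*-37 - 11*-26)=1581, (11*4 - -26*-37)=-918, (-26*-26 - -35*4)=816; twice the area = |1479| = 1479; area = 1479/2; answer 1479/2
Part 3: B2 = 1479/2; threaded value p + q = 1481; r = 7; total draws C(12,5) = 792; favorable C(7,2)*C(5,3) = 210; P = 35/132; answer 35/132

35/132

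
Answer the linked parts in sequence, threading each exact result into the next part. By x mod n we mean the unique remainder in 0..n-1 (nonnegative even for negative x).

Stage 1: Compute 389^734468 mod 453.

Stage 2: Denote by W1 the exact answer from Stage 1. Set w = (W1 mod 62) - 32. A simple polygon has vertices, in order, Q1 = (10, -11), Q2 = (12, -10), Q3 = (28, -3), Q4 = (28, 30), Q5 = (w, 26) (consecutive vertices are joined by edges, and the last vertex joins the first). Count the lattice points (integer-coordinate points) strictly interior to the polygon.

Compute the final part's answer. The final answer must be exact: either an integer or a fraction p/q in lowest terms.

1471

Stage 1: squarings mod 453: 389^1=389, 389^2=19, 389^4=361, 389^8=310, 389^16=64, 389^32=19, 389^64=361, 389^128=310, 389^256=64, 389^512=19, 389^1024=361, 389^2048=310, 389^4096=64, 389^8192=19, 389^16384=361, 389^32768=310, 389^65536=64, 389^131072=19, 389^262144=361, 389^524288=310; 389^734468 = 389^4 * 389^256 * 389^1024 * 389^4096 * 389^8192 * 389^65536 * 389^131072 * 389^524288 = 310 (mod 453); answer 310
Stage 2: W1 = 310; w = -32; cross terms: (10*-10 - 12*-11)=32, (12*-3 - 28*-10)=244, (28*30 - 28*-3)=924, (28*26 - -32*30)=1688, (-32*-11 - 10*26)=92; twice the area = |2980| = 2980; area = 1490; boundary points = 1 + 1 + 33 + 4 + 1 = 40; strictly interior points = area - boundary/2 + 1 = 1471; answer 1471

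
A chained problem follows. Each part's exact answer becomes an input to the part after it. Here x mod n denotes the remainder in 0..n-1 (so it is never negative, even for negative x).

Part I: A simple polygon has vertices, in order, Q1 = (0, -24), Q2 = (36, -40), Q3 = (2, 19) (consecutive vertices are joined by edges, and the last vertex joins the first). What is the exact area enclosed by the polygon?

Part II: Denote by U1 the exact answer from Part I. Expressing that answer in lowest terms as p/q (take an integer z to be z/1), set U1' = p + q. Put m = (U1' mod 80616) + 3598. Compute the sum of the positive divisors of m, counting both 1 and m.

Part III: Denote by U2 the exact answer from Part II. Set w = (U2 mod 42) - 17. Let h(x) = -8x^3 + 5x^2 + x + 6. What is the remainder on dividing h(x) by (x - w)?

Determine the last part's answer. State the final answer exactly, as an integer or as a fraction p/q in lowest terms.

-53042

Part I: cross terms: (0*-40 - 36*-24)=864, (36*19 - 2*-40)=764, (2*-24 - 0*19)=-48; twice the area = |1580| = 1580; area = 790; answer 790
Part II: U1 = 790; threaded value p + q = 791; m = 4389; 4389 = 3 * 7 * 11 * 19; sigma = (1 + 3) * (1 + 7) * (1 + 11) * (1 + 19) = 4 * 8 * 12 * 20 = 7680; answer 7680
Part III: U2 = 7680; w = 19; remainder = value at the root: -8*(19)^3 + 5*(19)^2 + 1*(19)^1 + 6 = (-54872) + (1805) + (19) + (6) = -53042; answer -53042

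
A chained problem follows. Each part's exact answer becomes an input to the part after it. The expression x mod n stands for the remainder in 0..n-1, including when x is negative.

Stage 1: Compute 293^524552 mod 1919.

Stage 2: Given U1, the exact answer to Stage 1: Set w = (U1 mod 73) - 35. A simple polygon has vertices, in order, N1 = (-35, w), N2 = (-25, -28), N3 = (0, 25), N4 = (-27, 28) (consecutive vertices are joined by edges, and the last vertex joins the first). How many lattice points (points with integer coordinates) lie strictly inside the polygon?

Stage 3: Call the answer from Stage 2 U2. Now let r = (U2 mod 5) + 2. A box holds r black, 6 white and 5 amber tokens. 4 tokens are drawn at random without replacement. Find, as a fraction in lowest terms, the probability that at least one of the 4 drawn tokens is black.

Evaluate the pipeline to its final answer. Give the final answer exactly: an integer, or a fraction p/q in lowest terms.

Stage 1: squarings mod 1919: 293^1=293, 293^2=1413, 293^4=809, 293^8=102, 293^16=809, 293^32=102, 293^64=809, 293^128=102, 293^256=809, 293^512=102, 293^1024=809, 293^2048=102, 293^4096=809, 293^8192=102, 293^16384=809, 293^32768=102, 293^65536=809, 293^131072=102, 293^262144=809, 293^524288=102; 293^524552 = 293^8 * 293^256 * 293^524288 = 102 (mod 1919); answer 102
Stage 2: U1 = 102; w = -6; cross terms: (-35*-28 - -25*-6)=830, (-25*25 - 0*-28)=-625, (0*28 - -27*25)=675, (-27*-6 - -35*28)=1142; twice the area = |2022| = 2022; area = 1011; boundary points = 2 + 1 + 3 + 2 = 8; strictly interior points = area - boundary/2 + 1 = 1008; answer 1008
Stage 3: U2 = 1008; r = 5; total draws C(16,4) = 1820; complement C(11,4) = 330; favorable 1820 - 330 = 1490; P = 149/182; answer 149/182

149/182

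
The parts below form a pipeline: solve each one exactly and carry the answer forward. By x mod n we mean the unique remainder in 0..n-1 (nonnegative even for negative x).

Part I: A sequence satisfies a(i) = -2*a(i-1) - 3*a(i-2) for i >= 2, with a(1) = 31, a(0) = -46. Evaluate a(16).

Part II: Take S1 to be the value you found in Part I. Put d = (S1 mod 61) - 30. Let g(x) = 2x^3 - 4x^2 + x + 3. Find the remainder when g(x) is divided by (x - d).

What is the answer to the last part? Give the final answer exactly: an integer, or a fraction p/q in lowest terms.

Part I: a(2) = -2*(31) - 3*(-46) = 76; iterating: a(2)=76, a(3)=-245, a(4)=262, a(5)=211, a(6)=-1208, a(7)=1783, a(8)=58, a(9)=-5465, a(10)=10756, a(11)=-5117, a(12)=-22034, a(13)=59419, a(14)=-52736, a(15)=-72785, a(16)=303778; answer 303778
Part II: S1 = 303778; d = 29; remainder = value at the root: 2*(29)^3 - 4*(29)^2 + 1*(29)^1 + 3 = (48778) + (-3364) + (29) + (3) = 45446; answer 45446

45446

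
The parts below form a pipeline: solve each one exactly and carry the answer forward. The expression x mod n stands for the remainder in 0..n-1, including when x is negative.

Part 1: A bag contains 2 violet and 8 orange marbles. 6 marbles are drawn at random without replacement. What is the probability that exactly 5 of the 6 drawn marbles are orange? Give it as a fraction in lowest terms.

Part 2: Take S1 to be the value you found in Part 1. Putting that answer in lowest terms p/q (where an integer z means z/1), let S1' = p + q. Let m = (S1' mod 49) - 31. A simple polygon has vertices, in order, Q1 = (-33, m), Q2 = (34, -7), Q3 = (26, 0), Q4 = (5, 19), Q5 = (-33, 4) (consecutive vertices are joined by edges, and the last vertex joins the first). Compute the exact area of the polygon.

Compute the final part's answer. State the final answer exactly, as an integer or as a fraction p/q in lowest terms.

Part 1: total draws C(10,6) = 210; favorable C(8,5)*C(2,1) = 112; P = 8/15; answer 8/15
Part 2: S1 = 8/15; threaded value p + q = 23; m = -8; cross terms: (-33*-7 - 34*-8)=503, (34*0 - 26*-7)=182, (26*19 - 5*0)=494, (5*4 - -33*19)=647, (-33*-8 - -33*4)=396; twice the area = |2222| = 2222; area = 1111; answer 1111

1111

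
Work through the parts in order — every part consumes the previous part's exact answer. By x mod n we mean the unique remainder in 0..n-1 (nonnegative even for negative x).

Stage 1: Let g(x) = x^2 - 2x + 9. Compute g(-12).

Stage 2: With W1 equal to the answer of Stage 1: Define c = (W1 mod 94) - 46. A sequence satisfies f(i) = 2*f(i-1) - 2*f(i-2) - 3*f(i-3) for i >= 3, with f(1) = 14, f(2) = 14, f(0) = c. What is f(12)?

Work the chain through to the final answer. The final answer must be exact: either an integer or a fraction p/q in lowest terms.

-75787

Stage 1: 1*(-12)^2 - 2*(-12)^1 + 9 = (144) + (24) + (9) = 177; answer 177
Stage 2: W1 = 177; c = 37; f(3) = 2*(14) - 2*(14) - 3*(37) = -111; iterating: f(3)=-111, f(4)=-292, f(5)=-404, f(6)=109, f(7)=1902, f(8)=4798, f(9)=5465, f(10)=-4372, f(11)=-34068, f(12)=-75787; answer -75787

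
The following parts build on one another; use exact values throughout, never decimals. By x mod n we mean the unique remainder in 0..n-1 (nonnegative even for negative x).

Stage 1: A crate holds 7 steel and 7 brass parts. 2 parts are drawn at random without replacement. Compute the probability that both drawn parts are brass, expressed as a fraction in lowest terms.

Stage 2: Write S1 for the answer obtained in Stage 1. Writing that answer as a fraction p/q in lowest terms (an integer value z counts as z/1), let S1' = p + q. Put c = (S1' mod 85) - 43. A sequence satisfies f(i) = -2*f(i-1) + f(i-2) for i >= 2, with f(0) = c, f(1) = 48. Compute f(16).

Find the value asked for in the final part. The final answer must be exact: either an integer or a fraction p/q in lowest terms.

Stage 1: total draws C(14,2) = 91; favorable C(7,2) = 21; P = 3/13; answer 3/13
Stage 2: S1 = 3/13; threaded value p + q = 16; c = -27; f(2) = -2*(48) + 1*(-27) = -123; iterating: f(2)=-123, f(3)=294, f(4)=-711, f(5)=1716, f(6)=-4143, f(7)=10002, f(8)=-24147, f(9)=58296, f(10)=-140739, f(11)=339774, f(12)=-820287, f(13)=1980348, f(14)=-4780983, f(15)=11542314, f(16)=-27865611; answer -27865611

-27865611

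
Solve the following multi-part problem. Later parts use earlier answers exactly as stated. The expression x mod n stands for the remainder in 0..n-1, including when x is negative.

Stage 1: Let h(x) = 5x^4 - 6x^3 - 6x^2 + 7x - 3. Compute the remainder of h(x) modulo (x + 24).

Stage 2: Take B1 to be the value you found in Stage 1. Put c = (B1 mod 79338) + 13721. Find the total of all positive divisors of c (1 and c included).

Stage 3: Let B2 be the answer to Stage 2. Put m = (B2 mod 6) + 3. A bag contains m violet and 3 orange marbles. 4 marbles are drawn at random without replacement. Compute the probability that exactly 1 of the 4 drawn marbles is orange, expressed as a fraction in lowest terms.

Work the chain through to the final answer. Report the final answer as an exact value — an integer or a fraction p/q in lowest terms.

Stage 1: remainder = value at the root: 5*(-24)^4 - 6*(-24)^3 - 6*(-24)^2 + 7*(-24)^1 - 3 = (1658880) + (82944) + (-3456) + (-168) + (-3) = 1738197; answer 1738197
Stage 2: B1 = 1738197; c = 85820; 85820 = 2^2 * 5 * 7 * 613; sigma = (1 + 2 + 4) * (1 + 5) * (1 + 7) * (1 + 613) = 7 * 6 * 8 * 614 = 206304; answer 206304
Stage 3: B2 = 206304; m = 3; total draws C(6,4) = 15; favorable C(3,1)*C(3,3) = 3; P = 1/5; answer 1/5

1/5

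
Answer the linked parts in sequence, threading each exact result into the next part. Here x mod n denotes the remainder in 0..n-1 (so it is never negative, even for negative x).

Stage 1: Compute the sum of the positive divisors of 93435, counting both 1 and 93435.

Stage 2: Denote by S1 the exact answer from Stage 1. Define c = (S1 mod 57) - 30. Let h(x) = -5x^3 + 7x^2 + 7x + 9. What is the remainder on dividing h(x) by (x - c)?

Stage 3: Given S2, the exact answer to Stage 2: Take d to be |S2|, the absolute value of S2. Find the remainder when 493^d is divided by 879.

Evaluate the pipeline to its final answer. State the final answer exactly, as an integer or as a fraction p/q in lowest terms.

Stage 1: 93435 = 3 * 5 * 6229; sigma = (1 + 3) * (1 + 5) * (1 + 6229) = 4 * 6 * 6230 = 149520; answer 149520
Stage 2: S1 = 149520; c = -21; remainder = value at the root: -5*(-21)^3 + 7*(-21)^2 + 7*(-21)^1 + 9 = (46305) + (3087) + (-147) + (9) = 49254; answer 49254
Stage 3: S2 = 49254; d = 49254; squarings mod 879: 493^1=493, 493^2=445, 493^4=250, 493^8=91, 493^16=370, 493^32=655, 493^64=73, 493^128=55, 493^256=388, 493^512=235, 493^1024=727, 493^2048=250, 493^4096=91, 493^8192=370, 493^16384=655, 493^32768=73; 493^49254 = 493^2 * 493^4 * 493^32 * 493^64 * 493^16384 * 493^32768 = 505 (mod 879); answer 505

505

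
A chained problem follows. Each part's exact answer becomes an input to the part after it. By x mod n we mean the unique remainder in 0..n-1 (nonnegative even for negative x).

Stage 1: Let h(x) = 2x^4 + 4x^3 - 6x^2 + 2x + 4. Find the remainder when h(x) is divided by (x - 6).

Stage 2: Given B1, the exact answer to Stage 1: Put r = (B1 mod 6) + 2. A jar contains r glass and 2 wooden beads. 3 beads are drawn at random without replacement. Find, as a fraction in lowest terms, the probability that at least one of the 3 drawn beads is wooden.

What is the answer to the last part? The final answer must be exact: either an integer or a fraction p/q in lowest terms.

9/14

Stage 1: remainder = value at the root: 2*(6)^4 + 4*(6)^3 - 6*(6)^2 + 2*(6)^1 + 4 = (2592) + (864) + (-216) + (12) + (4) = 3256; answer 3256
Stage 2: B1 = 3256; r = 6; total draws C(8,3) = 56; complement C(6,3) = 20; favorable 56 - 20 = 36; P = 9/14; answer 9/14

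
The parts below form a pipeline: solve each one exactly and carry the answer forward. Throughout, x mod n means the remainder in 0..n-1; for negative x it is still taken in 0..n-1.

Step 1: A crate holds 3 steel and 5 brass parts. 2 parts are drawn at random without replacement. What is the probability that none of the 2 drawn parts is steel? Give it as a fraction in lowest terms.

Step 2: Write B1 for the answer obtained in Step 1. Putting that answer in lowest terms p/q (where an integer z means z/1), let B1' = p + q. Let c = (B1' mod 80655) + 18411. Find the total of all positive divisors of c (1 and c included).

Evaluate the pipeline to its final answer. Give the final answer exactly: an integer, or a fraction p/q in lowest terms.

Step 1: total draws C(8,2) = 28; favorable C(5,2) = 10; P = 5/14; answer 5/14
Step 2: B1 = 5/14; threaded value p + q = 19; c = 18430; 18430 = 2 * 5 * 19 * 97; sigma = (1 + 2) * (1 + 5) * (1 + 19) * (1 + 97) = 3 * 6 * 20 * 98 = 35280; answer 35280

35280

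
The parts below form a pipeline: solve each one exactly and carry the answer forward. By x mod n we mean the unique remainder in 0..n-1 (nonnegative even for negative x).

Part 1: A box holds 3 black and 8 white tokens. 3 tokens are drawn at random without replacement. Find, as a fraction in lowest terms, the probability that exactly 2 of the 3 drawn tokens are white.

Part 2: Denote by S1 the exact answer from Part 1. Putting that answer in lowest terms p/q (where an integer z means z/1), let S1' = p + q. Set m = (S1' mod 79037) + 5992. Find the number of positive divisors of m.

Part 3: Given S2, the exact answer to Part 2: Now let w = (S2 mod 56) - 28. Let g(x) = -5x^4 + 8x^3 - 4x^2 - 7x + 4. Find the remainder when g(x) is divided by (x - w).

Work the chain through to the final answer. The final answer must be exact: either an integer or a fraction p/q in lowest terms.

Part 1: total draws C(11,3) = 165; favorable C(8,2)*C(3,1) = 84; P = 28/55; answer 28/55
Part 2: S1 = 28/55; threaded value p + q = 83; m = 6075; 6075 = 3^5 * 5^2; number of divisors = (5+1) * (2+1) = 18; answer 18
Part 3: S2 = 18; w = -10; remainder = value at the root: -5*(-10)^4 + 8*(-10)^3 - 4*(-10)^2 - 7*(-10)^1 + 4 = (-50000) + (-8000) + (-400) + (70) + (4) = -58326; answer -58326

-58326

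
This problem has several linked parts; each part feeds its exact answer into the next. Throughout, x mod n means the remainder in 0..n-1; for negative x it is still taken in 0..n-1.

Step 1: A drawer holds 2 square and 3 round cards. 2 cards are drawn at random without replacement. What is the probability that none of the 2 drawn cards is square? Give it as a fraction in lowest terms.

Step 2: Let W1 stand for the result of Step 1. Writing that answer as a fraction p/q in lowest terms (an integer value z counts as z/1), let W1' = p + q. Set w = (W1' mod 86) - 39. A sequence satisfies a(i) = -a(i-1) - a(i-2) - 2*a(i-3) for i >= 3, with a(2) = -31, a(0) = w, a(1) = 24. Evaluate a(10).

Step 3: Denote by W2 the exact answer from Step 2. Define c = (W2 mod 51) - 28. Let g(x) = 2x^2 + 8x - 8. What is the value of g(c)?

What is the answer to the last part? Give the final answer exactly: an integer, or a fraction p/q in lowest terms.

Step 1: total draws C(5,2) = 10; favorable C(3,2) = 3; P = 3/10; answer 3/10
Step 2: W1 = 3/10; threaded value p + q = 13; w = -26; a(3) = -1*(-31) - 1*(24) - 2*(-26) = 59; iterating: a(3)=59, a(4)=-76, a(5)=79, a(6)=-121, a(7)=194, a(8)=-231, a(9)=279, a(10)=-436; answer -436
Step 3: W2 = -436; c = -5; 2*(-5)^2 + 8*(-5)^1 - 8 = (50) + (-40) + (-8) = 2; answer 2

2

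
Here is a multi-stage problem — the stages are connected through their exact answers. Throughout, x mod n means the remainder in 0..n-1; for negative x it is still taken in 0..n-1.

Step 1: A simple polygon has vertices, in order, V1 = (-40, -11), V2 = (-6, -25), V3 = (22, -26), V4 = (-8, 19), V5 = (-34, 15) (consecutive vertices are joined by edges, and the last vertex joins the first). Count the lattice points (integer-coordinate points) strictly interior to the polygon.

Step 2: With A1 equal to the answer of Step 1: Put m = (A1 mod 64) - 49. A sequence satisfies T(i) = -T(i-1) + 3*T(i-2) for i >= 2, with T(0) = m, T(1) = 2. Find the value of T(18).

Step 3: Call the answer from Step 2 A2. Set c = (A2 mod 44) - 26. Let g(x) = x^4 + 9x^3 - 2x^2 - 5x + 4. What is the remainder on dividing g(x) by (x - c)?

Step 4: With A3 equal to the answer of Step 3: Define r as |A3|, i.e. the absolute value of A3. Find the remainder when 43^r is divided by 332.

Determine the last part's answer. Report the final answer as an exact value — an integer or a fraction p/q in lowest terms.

Step 1: cross terms: (-40*-25 - -6*-11)=934, (-6*-26 - 22*-25)=706, (22*19 - -8*-26)=210, (-8*15 - -34*19)=526, (-34*-11 - -40*15)=974; twice the area = |3350| = 3350; area = 1675; boundary points = 2 + 1 + 15 + 2 + 2 = 22; strictly interior points = area - boundary/2 + 1 = 1665; answer 1665
Step 2: A1 = 1665; m = -48; T(2) = -1*(2) + 3*(-48) = -146; iterating: T(2)=-146, T(3)=152, T(4)=-590, T(5)=1046, T(6)=-2816, T(7)=5954, T(8)=-14402, T(9)=32264, T(10)=-75470, T(11)=172262, T(12)=-398672, T(13)=915458, T(14)=-2111474, T(15)=4857848, T(16)=-11192270, T(17)=25765814, T(18)=-59342624; answer -59342624
Step 3: A2 = -59342624; c = -26; remainder = value at the root: 1*(-26)^4 + 9*(-26)^3 - 2*(-26)^2 - 5*(-26)^1 + 4 = (456976) + (-158184) + (-1352) + (130) + (4) = 297574; answer 297574
Step 4: A3 = 297574; r = 297574; squarings mod 332: 43^1=43, 43^2=189, 43^4=197, 43^8=297, 43^16=229, 43^32=317, 43^64=225, 43^128=161, 43^256=25, 43^512=293, 43^1024=193, 43^2048=65, 43^4096=241, 43^8192=313, 43^16384=29, 43^32768=177, 43^65536=121, 43^131072=33, 43^262144=93; 43^297574 = 43^2 * 43^4 * 43^32 * 43^64 * 43^512 * 43^2048 * 43^32768 * 43^262144 = 241 (mod 332); answer 241

241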